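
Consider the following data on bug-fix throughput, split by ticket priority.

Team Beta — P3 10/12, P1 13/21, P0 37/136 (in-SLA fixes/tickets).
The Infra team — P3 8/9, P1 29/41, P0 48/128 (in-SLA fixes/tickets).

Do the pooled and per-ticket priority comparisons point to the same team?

Yes

P3: Team Beta 10/12 = 83.3%, the Infra team 8/9 = 88.9% → the Infra team
P1: Team Beta 13/21 = 61.9%, the Infra team 29/41 = 70.7% → the Infra team
P0: Team Beta 37/136 = 27.2%, the Infra team 48/128 = 37.5% → the Infra team
Overall: Team Beta 60/169 = 35.5%, the Infra team 85/178 = 47.8% → the Infra team
The Infra team wins overall and in every ticket group — no reversal.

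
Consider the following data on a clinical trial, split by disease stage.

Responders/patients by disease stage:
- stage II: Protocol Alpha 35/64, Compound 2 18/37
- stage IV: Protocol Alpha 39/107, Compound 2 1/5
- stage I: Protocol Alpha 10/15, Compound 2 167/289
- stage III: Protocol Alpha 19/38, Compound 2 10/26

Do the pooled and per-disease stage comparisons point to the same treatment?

Stage II: Protocol Alpha 35/64 = 54.7%, Compound 2 18/37 = 48.6% → Protocol Alpha
Stage IV: Protocol Alpha 39/107 = 36.4%, Compound 2 1/5 = 20.0% → Protocol Alpha
Stage I: Protocol Alpha 10/15 = 66.7%, Compound 2 167/289 = 57.8% → Protocol Alpha
Stage III: Protocol Alpha 19/38 = 50.0%, Compound 2 10/26 = 38.5% → Protocol Alpha
Overall: Protocol Alpha 103/224 = 46.0%, Compound 2 196/357 = 54.9% → Compound 2
Protocol Alpha wins each disease group but Compound 2 wins overall — the comparison reverses. Protocol Alpha's patients skew toward stage IV, which has a lower base rate.

No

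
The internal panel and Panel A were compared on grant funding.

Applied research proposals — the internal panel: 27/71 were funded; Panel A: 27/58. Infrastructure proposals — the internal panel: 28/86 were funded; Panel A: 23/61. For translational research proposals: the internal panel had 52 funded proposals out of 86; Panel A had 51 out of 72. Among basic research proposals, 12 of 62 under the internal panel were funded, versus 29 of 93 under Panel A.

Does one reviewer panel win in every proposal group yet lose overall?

Applied research: the internal panel 27/71 = 38.0%, Panel A 27/58 = 46.6% → Panel A
Infrastructure: the internal panel 28/86 = 32.6%, Panel A 23/61 = 37.7% → Panel A
Translational research: the internal panel 52/86 = 60.5%, Panel A 51/72 = 70.8% → Panel A
Basic research: the internal panel 12/62 = 19.4%, Panel A 29/93 = 31.2% → Panel A
Overall: the internal panel 119/305 = 39.0%, Panel A 130/284 = 45.8% → Panel A
Panel A wins overall and in every proposal group — no reversal.

No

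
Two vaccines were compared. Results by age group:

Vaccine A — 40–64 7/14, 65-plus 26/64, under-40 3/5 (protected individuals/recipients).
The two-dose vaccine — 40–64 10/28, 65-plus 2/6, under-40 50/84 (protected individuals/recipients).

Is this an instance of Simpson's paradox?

40–64: Vaccine A 7/14 = 50.0%, the two-dose vaccine 10/28 = 35.7% → Vaccine A
65-plus: Vaccine A 26/64 = 40.6%, the two-dose vaccine 2/6 = 33.3% → Vaccine A
Under-40: Vaccine A 3/5 = 60.0%, the two-dose vaccine 50/84 = 59.5% → Vaccine A
Overall: Vaccine A 36/83 = 43.4%, the two-dose vaccine 62/118 = 52.5% → the two-dose vaccine
Vaccine A wins each age group but the two-dose vaccine wins overall — the comparison reverses. Vaccine A's recipients skew toward 65-plus, which has a lower base rate.

Yes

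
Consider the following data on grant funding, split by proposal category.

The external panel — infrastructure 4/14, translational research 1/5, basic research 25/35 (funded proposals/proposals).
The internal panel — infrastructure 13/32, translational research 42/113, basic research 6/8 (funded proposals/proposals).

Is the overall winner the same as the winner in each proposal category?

Infrastructure: the external panel 4/14 = 28.6%, the internal panel 13/32 = 40.6% → the internal panel
Translational research: the external panel 1/5 = 20.0%, the internal panel 42/113 = 37.2% → the internal panel
Basic research: the external panel 25/35 = 71.4%, the internal panel 6/8 = 75.0% → the internal panel
Overall: the external panel 30/54 = 55.6%, the internal panel 61/153 = 39.9% → the external panel
The internal panel wins each proposal group but the external panel wins overall — the comparison reverses. The internal panel's proposals skew toward translational research, which has a lower base rate.

No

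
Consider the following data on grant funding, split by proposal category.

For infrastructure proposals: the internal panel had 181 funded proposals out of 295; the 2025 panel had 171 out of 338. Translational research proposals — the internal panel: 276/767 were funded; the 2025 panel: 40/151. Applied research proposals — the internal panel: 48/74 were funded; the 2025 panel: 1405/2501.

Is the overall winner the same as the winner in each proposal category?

Infrastructure: the internal panel 181/295 = 61.4%, the 2025 panel 171/338 = 50.6% → the internal panel
Translational research: the internal panel 276/767 = 36.0%, the 2025 panel 40/151 = 26.5% → the internal panel
Applied research: the internal panel 48/74 = 64.9%, the 2025 panel 1405/2501 = 56.2% → the internal panel
Overall: the internal panel 505/1136 = 44.5%, the 2025 panel 1616/2990 = 54.0% → the 2025 panel
The internal panel wins each proposal group but the 2025 panel wins overall — the comparison reverses. The internal panel's proposals skew toward translational research, which has a lower base rate.

No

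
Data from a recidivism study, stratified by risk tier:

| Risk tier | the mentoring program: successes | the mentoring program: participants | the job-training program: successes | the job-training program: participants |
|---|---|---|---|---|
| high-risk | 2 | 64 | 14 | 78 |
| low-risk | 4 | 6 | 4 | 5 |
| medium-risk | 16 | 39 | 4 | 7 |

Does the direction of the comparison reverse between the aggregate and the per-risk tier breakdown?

No

High-risk: the mentoring program 2/64 = 3.1%, the job-training program 14/78 = 17.9% → the job-training program
Low-risk: the mentoring program 4/6 = 66.7%, the job-training program 4/5 = 80.0% → the job-training program
Medium-risk: the mentoring program 16/39 = 41.0%, the job-training program 4/7 = 57.1% → the job-training program
Overall: the mentoring program 22/109 = 20.2%, the job-training program 22/90 = 24.4% → the job-training program
The job-training program wins overall and in every risk group — no reversal.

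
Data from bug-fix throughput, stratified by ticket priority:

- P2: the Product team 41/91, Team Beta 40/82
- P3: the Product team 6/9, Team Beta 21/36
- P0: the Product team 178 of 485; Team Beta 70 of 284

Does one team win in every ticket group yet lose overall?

No

P2: the Product team 41/91 = 45.1%, Team Beta 40/82 = 48.8% → Team Beta
P3: the Product team 6/9 = 66.7%, Team Beta 21/36 = 58.3% → the Product team
P0: the Product team 178/485 = 36.7%, Team Beta 70/284 = 24.6% → the Product team
Overall: the Product team 225/585 = 38.5%, Team Beta 131/402 = 32.6% → the Product team
Neither sweeps: the Product team wins 2 of 3 groups, Team Beta wins 1. The Product team wins overall but not every group — no Simpson reversal.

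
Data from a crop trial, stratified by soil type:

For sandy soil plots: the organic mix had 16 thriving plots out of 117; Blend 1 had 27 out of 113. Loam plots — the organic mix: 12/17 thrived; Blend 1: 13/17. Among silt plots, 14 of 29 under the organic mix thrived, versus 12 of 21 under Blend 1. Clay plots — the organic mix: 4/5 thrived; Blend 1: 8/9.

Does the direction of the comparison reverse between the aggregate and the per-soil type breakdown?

No

Sandy soil: the organic mix 16/117 = 13.7%, Blend 1 27/113 = 23.9% → Blend 1
Loam: the organic mix 12/17 = 70.6%, Blend 1 13/17 = 76.5% → Blend 1
Silt: the organic mix 14/29 = 48.3%, Blend 1 12/21 = 57.1% → Blend 1
Clay: the organic mix 4/5 = 80.0%, Blend 1 8/9 = 88.9% → Blend 1
Overall: the organic mix 46/168 = 27.4%, Blend 1 60/160 = 37.5% → Blend 1
Blend 1 wins overall and in every soil group — no reversal.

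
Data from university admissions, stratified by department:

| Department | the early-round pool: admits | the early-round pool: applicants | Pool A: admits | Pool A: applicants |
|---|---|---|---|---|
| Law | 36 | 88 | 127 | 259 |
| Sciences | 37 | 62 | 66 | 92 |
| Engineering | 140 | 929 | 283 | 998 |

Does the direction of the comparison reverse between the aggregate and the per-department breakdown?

No

Law: the early-round pool 36/88 = 40.9%, Pool A 127/259 = 49.0% → Pool A
Sciences: the early-round pool 37/62 = 59.7%, Pool A 66/92 = 71.7% → Pool A
Engineering: the early-round pool 140/929 = 15.1%, Pool A 283/998 = 28.4% → Pool A
Overall: the early-round pool 213/1079 = 19.7%, Pool A 476/1349 = 35.3% → Pool A
Pool A wins overall and in every department group — no reversal.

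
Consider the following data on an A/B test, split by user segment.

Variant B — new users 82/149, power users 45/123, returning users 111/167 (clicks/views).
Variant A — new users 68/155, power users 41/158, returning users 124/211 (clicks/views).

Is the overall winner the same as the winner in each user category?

New users: Variant B 82/149 = 55.0%, Variant A 68/155 = 43.9% → Variant B
Power users: Variant B 45/123 = 36.6%, Variant A 41/158 = 25.9% → Variant B
Returning users: Variant B 111/167 = 66.5%, Variant A 124/211 = 58.8% → Variant B
Overall: Variant B 238/439 = 54.2%, Variant A 233/524 = 44.5% → Variant B
Variant B wins overall and in every user group — no reversal.

Yes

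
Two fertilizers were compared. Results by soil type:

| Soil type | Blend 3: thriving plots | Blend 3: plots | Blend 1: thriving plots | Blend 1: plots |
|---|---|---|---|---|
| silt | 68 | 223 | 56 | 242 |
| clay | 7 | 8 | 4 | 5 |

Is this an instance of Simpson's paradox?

Silt: Blend 3 68/223 = 30.5%, Blend 1 56/242 = 23.1% → Blend 3
Clay: Blend 3 7/8 = 87.5%, Blend 1 4/5 = 80.0% → Blend 3
Overall: Blend 3 75/231 = 32.5%, Blend 1 60/247 = 24.3% → Blend 3
Blend 3 wins overall and in every soil group — no reversal.

No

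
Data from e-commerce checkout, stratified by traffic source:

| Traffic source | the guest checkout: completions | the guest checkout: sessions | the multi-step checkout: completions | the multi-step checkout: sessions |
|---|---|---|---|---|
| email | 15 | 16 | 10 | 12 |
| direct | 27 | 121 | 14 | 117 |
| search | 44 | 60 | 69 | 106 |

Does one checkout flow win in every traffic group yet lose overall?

No

Email: the guest checkout 15/16 = 93.8%, the multi-step checkout 10/12 = 83.3% → the guest checkout
Direct: the guest checkout 27/121 = 22.3%, the multi-step checkout 14/117 = 12.0% → the guest checkout
Search: the guest checkout 44/60 = 73.3%, the multi-step checkout 69/106 = 65.1% → the guest checkout
Overall: the guest checkout 86/197 = 43.7%, the multi-step checkout 93/235 = 39.6% → the guest checkout
The guest checkout wins overall and in every traffic group — no reversal.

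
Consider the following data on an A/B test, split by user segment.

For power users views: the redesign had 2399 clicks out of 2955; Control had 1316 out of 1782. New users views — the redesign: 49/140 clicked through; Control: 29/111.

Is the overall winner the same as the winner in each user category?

Yes

Power users: the redesign 2399/2955 = 81.2%, Control 1316/1782 = 73.8% → the redesign
New users: the redesign 49/140 = 35.0%, Control 29/111 = 26.1% → the redesign
Overall: the redesign 2448/3095 = 79.1%, Control 1345/1893 = 71.1% → the redesign
The redesign wins overall and in every user group — no reversal.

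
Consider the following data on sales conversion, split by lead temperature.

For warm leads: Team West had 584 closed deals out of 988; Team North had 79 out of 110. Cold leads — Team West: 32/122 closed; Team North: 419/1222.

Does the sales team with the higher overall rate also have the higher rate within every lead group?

No

Warm: Team West 584/988 = 59.1%, Team North 79/110 = 71.8% → Team North
Cold: Team West 32/122 = 26.2%, Team North 419/1222 = 34.3% → Team North
Overall: Team West 616/1110 = 55.5%, Team North 498/1332 = 37.4% → Team West
Team North wins each lead group but Team West wins overall — the comparison reverses. Team North's leads skew toward cold, which has a lower base rate.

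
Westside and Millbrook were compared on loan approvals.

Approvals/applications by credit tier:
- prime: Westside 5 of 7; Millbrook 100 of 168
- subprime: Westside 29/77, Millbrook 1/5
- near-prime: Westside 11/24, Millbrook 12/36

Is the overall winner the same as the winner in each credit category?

Prime: Westside 5/7 = 71.4%, Millbrook 100/168 = 59.5% → Westside
Subprime: Westside 29/77 = 37.7%, Millbrook 1/5 = 20.0% → Westside
Near-prime: Westside 11/24 = 45.8%, Millbrook 12/36 = 33.3% → Westside
Overall: Westside 45/108 = 41.7%, Millbrook 113/209 = 54.1% → Millbrook
Westside wins each credit group but Millbrook wins overall — the comparison reverses. Westside's applications skew toward subprime, which has a lower base rate.

No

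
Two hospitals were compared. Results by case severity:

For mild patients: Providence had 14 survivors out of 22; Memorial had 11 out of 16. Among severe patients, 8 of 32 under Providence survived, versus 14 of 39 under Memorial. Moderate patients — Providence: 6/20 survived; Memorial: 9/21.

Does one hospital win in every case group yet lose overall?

Mild: Providence 14/22 = 63.6%, Memorial 11/16 = 68.8% → Memorial
Severe: Providence 8/32 = 25.0%, Memorial 14/39 = 35.9% → Memorial
Moderate: Providence 6/20 = 30.0%, Memorial 9/21 = 42.9% → Memorial
Overall: Providence 28/74 = 37.8%, Memorial 34/76 = 44.7% → Memorial
Memorial wins overall and in every case group — no reversal.

No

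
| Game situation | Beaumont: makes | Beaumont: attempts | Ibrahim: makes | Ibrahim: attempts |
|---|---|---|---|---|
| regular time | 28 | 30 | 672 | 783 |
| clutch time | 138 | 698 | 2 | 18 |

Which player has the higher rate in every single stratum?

Beaumont

Regular time: Beaumont 28/30 = 93.3%, Ibrahim 672/783 = 85.8% → Beaumont
Clutch time: Beaumont 138/698 = 19.8%, Ibrahim 2/18 = 11.1% → Beaumont
Beaumont has the higher rate in both groups.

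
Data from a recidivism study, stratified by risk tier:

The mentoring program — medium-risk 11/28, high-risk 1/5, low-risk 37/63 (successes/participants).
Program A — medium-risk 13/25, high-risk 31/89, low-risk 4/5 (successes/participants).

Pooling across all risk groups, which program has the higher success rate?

the mentoring program

Medium-risk: the mentoring program 11/28 = 39.3%, Program A 13/25 = 52.0% → Program A
High-risk: the mentoring program 1/5 = 20.0%, Program A 31/89 = 34.8% → Program A
Low-risk: the mentoring program 37/63 = 58.7%, Program A 4/5 = 80.0% → Program A
Overall: the mentoring program 49/96 = 51.0%, Program A 48/119 = 40.3% → the mentoring program
(Program A wins every risk group but the mentoring program wins overall — Program A's participants skew toward the low-rate high-risk group.)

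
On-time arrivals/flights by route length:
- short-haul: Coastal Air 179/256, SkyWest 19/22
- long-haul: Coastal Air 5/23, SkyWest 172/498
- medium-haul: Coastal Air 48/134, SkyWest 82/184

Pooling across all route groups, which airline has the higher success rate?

Coastal Air

Short-haul: Coastal Air 179/256 = 69.9%, SkyWest 19/22 = 86.4% → SkyWest
Long-haul: Coastal Air 5/23 = 21.7%, SkyWest 172/498 = 34.5% → SkyWest
Medium-haul: Coastal Air 48/134 = 35.8%, SkyWest 82/184 = 44.6% → SkyWest
Overall: Coastal Air 232/413 = 56.2%, SkyWest 273/704 = 38.8% → Coastal Air
(SkyWest wins every route group but Coastal Air wins overall — SkyWest's flights skew toward the low-rate long-haul group.)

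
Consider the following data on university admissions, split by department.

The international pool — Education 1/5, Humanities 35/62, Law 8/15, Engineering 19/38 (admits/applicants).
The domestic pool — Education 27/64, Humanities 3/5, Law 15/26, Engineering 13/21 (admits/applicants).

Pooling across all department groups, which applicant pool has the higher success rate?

Education: the international pool 1/5 = 20.0%, the domestic pool 27/64 = 42.2% → the domestic pool
Humanities: the international pool 35/62 = 56.5%, the domestic pool 3/5 = 60.0% → the domestic pool
Law: the international pool 8/15 = 53.3%, the domestic pool 15/26 = 57.7% → the domestic pool
Engineering: the international pool 19/38 = 50.0%, the domestic pool 13/21 = 61.9% → the domestic pool
Overall: the international pool 63/120 = 52.5%, the domestic pool 58/116 = 50.0% → the international pool
(The domestic pool wins every department group but the international pool wins overall — the domestic pool's applicants skew toward the low-rate Education group.)

the international pool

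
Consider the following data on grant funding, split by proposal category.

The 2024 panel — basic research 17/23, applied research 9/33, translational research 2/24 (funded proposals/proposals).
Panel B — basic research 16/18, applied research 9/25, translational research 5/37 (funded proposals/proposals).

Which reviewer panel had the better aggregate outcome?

Panel B

Basic research: the 2024 panel 17/23 = 73.9%, Panel B 16/18 = 88.9% → Panel B
Applied research: the 2024 panel 9/33 = 27.3%, Panel B 9/25 = 36.0% → Panel B
Translational research: the 2024 panel 2/24 = 8.3%, Panel B 5/37 = 13.5% → Panel B
Overall: the 2024 panel 28/80 = 35.0%, Panel B 30/80 = 37.5% → Panel B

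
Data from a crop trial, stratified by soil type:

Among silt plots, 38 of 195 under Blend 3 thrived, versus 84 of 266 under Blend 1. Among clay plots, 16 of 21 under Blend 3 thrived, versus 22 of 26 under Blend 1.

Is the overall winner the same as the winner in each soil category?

Yes

Silt: Blend 3 38/195 = 19.5%, Blend 1 84/266 = 31.6% → Blend 1
Clay: Blend 3 16/21 = 76.2%, Blend 1 22/26 = 84.6% → Blend 1
Overall: Blend 3 54/216 = 25.0%, Blend 1 106/292 = 36.3% → Blend 1
Blend 1 wins overall and in every soil group — no reversal.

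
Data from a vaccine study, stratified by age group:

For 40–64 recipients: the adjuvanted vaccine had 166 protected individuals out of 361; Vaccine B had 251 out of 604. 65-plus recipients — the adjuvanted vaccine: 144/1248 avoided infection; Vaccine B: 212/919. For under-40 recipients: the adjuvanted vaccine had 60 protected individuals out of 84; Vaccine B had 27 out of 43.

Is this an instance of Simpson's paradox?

40–64: the adjuvanted vaccine 166/361 = 46.0%, Vaccine B 251/604 = 41.6% → the adjuvanted vaccine
65-plus: the adjuvanted vaccine 144/1248 = 11.5%, Vaccine B 212/919 = 23.1% → Vaccine B
Under-40: the adjuvanted vaccine 60/84 = 71.4%, Vaccine B 27/43 = 62.8% → the adjuvanted vaccine
Overall: the adjuvanted vaccine 370/1693 = 21.9%, Vaccine B 490/1566 = 31.3% → Vaccine B
Neither sweeps: the adjuvanted vaccine wins 2 of 3 groups, Vaccine B wins 1. Vaccine B wins overall but not every group — no Simpson reversal.

No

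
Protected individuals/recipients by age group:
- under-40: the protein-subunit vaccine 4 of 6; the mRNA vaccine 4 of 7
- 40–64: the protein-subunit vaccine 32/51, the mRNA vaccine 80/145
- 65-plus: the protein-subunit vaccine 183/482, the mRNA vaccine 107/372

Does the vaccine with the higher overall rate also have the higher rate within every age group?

Under-40: the protein-subunit vaccine 4/6 = 66.7%, the mRNA vaccine 4/7 = 57.1% → the protein-subunit vaccine
40–64: the protein-subunit vaccine 32/51 = 62.7%, the mRNA vaccine 80/145 = 55.2% → the protein-subunit vaccine
65-plus: the protein-subunit vaccine 183/482 = 38.0%, the mRNA vaccine 107/372 = 28.8% → the protein-subunit vaccine
Overall: the protein-subunit vaccine 219/539 = 40.6%, the mRNA vaccine 191/524 = 36.5% → the protein-subunit vaccine
The protein-subunit vaccine wins overall and in every age group — no reversal.

Yes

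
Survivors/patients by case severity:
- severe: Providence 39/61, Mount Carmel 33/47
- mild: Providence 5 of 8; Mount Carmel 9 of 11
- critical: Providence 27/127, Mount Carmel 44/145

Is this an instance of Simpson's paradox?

No

Severe: Providence 39/61 = 63.9%, Mount Carmel 33/47 = 70.2% → Mount Carmel
Mild: Providence 5/8 = 62.5%, Mount Carmel 9/11 = 81.8% → Mount Carmel
Critical: Providence 27/127 = 21.3%, Mount Carmel 44/145 = 30.3% → Mount Carmel
Overall: Providence 71/196 = 36.2%, Mount Carmel 86/203 = 42.4% → Mount Carmel
Mount Carmel wins overall and in every case group — no reversal.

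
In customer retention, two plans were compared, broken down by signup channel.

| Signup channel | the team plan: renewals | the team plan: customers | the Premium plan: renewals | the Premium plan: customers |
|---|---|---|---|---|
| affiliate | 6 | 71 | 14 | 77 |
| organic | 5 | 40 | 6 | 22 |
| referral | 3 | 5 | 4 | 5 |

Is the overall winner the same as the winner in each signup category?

Yes

Affiliate: the team plan 6/71 = 8.5%, the Premium plan 14/77 = 18.2% → the Premium plan
Organic: the team plan 5/40 = 12.5%, the Premium plan 6/22 = 27.3% → the Premium plan
Referral: the team plan 3/5 = 60.0%, the Premium plan 4/5 = 80.0% → the Premium plan
Overall: the team plan 14/116 = 12.1%, the Premium plan 24/104 = 23.1% → the Premium plan
The Premium plan wins overall and in every signup group — no reversal.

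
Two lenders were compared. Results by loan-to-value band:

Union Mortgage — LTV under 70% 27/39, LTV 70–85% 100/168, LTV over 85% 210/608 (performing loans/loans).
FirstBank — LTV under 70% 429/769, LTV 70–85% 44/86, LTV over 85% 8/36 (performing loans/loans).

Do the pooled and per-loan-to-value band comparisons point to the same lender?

No

LTV under 70%: Union Mortgage 27/39 = 69.2%, FirstBank 429/769 = 55.8% → Union Mortgage
LTV 70–85%: Union Mortgage 100/168 = 59.5%, FirstBank 44/86 = 51.2% → Union Mortgage
LTV over 85%: Union Mortgage 210/608 = 34.5%, FirstBank 8/36 = 22.2% → Union Mortgage
Overall: Union Mortgage 337/815 = 41.3%, FirstBank 481/891 = 54.0% → FirstBank
Union Mortgage wins each loan-to-value group but FirstBank wins overall — the comparison reverses. Union Mortgage's loans skew toward LTV over 85%, which has a lower base rate.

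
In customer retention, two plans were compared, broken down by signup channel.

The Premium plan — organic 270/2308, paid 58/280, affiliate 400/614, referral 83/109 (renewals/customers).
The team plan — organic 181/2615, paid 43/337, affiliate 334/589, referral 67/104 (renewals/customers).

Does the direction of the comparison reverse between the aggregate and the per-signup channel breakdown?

No

Organic: the Premium plan 270/2308 = 11.7%, the team plan 181/2615 = 6.9% → the Premium plan
Paid: the Premium plan 58/280 = 20.7%, the team plan 43/337 = 12.8% → the Premium plan
Affiliate: the Premium plan 400/614 = 65.1%, the team plan 334/589 = 56.7% → the Premium plan
Referral: the Premium plan 83/109 = 76.1%, the team plan 67/104 = 64.4% → the Premium plan
Overall: the Premium plan 811/3311 = 24.5%, the team plan 625/3645 = 17.1% → the Premium plan
The Premium plan wins overall and in every signup group — no reversal.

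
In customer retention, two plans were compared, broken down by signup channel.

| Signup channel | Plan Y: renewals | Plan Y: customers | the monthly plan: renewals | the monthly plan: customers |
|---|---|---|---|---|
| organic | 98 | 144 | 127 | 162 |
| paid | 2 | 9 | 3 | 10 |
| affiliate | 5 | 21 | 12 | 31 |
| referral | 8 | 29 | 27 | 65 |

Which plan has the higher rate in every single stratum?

Organic: Plan Y 98/144 = 68.1%, the monthly plan 127/162 = 78.4% → the monthly plan
Paid: Plan Y 2/9 = 22.2%, the monthly plan 3/10 = 30.0% → the monthly plan
Affiliate: Plan Y 5/21 = 23.8%, the monthly plan 12/31 = 38.7% → the monthly plan
Referral: Plan Y 8/29 = 27.6%, the monthly plan 27/65 = 41.5% → the monthly plan
The monthly plan has the higher rate in all 4 groups.

the monthly plan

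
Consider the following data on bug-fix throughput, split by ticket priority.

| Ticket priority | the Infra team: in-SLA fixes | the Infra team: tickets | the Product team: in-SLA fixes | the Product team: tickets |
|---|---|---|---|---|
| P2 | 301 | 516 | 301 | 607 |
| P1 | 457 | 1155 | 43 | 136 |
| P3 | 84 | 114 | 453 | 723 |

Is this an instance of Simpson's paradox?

P2: the Infra team 301/516 = 58.3%, the Product team 301/607 = 49.6% → the Infra team
P1: the Infra team 457/1155 = 39.6%, the Product team 43/136 = 31.6% → the Infra team
P3: the Infra team 84/114 = 73.7%, the Product team 453/723 = 62.7% → the Infra team
Overall: the Infra team 842/1785 = 47.2%, the Product team 797/1466 = 54.4% → the Product team
The Infra team wins each ticket group but the Product team wins overall — the comparison reverses. The Infra team's tickets skew toward P1, which has a lower base rate.

Yes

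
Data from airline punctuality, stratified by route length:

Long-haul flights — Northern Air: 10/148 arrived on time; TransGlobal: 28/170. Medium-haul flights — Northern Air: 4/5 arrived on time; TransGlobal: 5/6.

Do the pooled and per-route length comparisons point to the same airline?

Long-haul: Northern Air 10/148 = 6.8%, TransGlobal 28/170 = 16.5% → TransGlobal
Medium-haul: Northern Air 4/5 = 80.0%, TransGlobal 5/6 = 83.3% → TransGlobal
Overall: Northern Air 14/153 = 9.2%, TransGlobal 33/176 = 18.8% → TransGlobal
TransGlobal wins overall and in every route group — no reversal.

Yes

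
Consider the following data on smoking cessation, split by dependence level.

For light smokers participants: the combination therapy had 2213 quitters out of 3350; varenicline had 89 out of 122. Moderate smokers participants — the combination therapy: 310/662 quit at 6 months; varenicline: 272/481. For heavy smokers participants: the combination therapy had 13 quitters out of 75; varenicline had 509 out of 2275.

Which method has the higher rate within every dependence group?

varenicline

Light smokers: the combination therapy 2213/3350 = 66.1%, varenicline 89/122 = 73.0% → varenicline
Moderate smokers: the combination therapy 310/662 = 46.8%, varenicline 272/481 = 56.5% → varenicline
Heavy smokers: the combination therapy 13/75 = 17.3%, varenicline 509/2275 = 22.4% → varenicline
Varenicline has the higher rate in all 3 groups.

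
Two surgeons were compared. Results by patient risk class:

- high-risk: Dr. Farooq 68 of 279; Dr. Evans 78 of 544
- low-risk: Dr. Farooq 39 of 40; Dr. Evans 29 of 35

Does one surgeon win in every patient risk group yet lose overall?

No

High-risk: Dr. Farooq 68/279 = 24.4%, Dr. Evans 78/544 = 14.3% → Dr. Farooq
Low-risk: Dr. Farooq 39/40 = 97.5%, Dr. Evans 29/35 = 82.9% → Dr. Farooq
Overall: Dr. Farooq 107/319 = 33.5%, Dr. Evans 107/579 = 18.5% → Dr. Farooq
Dr. Farooq wins overall and in every patient risk group — no reversal.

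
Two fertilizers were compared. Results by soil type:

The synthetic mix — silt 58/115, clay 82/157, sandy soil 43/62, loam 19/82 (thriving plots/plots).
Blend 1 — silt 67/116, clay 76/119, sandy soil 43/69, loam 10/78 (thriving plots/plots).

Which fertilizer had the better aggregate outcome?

Silt: the synthetic mix 58/115 = 50.4%, Blend 1 67/116 = 57.8% → Blend 1
Clay: the synthetic mix 82/157 = 52.2%, Blend 1 76/119 = 63.9% → Blend 1
Sandy soil: the synthetic mix 43/62 = 69.4%, Blend 1 43/69 = 62.3% → the synthetic mix
Loam: the synthetic mix 19/82 = 23.2%, Blend 1 10/78 = 12.8% → the synthetic mix
Overall: the synthetic mix 202/416 = 48.6%, Blend 1 196/382 = 51.3% → Blend 1
(Neither sweeps every soil group, but Blend 1 has the higher pooled rate.)

Blend 1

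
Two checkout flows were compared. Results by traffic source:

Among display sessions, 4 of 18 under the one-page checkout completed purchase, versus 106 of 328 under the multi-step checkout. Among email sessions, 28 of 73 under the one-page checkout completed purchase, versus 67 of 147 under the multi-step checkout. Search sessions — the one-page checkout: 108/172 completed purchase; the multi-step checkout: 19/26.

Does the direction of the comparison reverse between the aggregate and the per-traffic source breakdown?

Yes

Display: the one-page checkout 4/18 = 22.2%, the multi-step checkout 106/328 = 32.3% → the multi-step checkout
Email: the one-page checkout 28/73 = 38.4%, the multi-step checkout 67/147 = 45.6% → the multi-step checkout
Search: the one-page checkout 108/172 = 62.8%, the multi-step checkout 19/26 = 73.1% → the multi-step checkout
Overall: the one-page checkout 140/263 = 53.2%, the multi-step checkout 192/501 = 38.3% → the one-page checkout
The multi-step checkout wins each traffic group but the one-page checkout wins overall — the comparison reverses. The multi-step checkout's sessions skew toward display, which has a lower base rate.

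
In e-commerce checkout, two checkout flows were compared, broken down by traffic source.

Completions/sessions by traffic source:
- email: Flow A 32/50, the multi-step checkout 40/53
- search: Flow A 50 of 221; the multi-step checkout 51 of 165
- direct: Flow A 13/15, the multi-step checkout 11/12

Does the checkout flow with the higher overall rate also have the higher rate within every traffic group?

Email: Flow A 32/50 = 64.0%, the multi-step checkout 40/53 = 75.5% → the multi-step checkout
Search: Flow A 50/221 = 22.6%, the multi-step checkout 51/165 = 30.9% → the multi-step checkout
Direct: Flow A 13/15 = 86.7%, the multi-step checkout 11/12 = 91.7% → the multi-step checkout
Overall: Flow A 95/286 = 33.2%, the multi-step checkout 102/230 = 44.3% → the multi-step checkout
The multi-step checkout wins overall and in every traffic group — no reversal.

Yes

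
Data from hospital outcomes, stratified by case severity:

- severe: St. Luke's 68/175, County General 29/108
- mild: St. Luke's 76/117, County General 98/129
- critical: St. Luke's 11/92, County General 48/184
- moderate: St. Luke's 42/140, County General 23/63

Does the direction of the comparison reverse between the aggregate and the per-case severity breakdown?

Severe: St. Luke's 68/175 = 38.9%, County General 29/108 = 26.9% → St. Luke's
Mild: St. Luke's 76/117 = 65.0%, County General 98/129 = 76.0% → County General
Critical: St. Luke's 11/92 = 12.0%, County General 48/184 = 26.1% → County General
Moderate: St. Luke's 42/140 = 30.0%, County General 23/63 = 36.5% → County General
Overall: St. Luke's 197/524 = 37.6%, County General 198/484 = 40.9% → County General
Neither sweeps: St. Luke's wins 1 of 4 groups, County General wins 3. County General wins overall but not every group — no Simpson reversal.

No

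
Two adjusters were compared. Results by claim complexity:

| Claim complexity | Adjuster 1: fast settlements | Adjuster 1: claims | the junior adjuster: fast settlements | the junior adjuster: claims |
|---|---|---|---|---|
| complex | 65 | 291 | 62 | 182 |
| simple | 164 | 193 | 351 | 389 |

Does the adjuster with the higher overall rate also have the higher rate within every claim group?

Yes

Complex: Adjuster 1 65/291 = 22.3%, the junior adjuster 62/182 = 34.1% → the junior adjuster
Simple: Adjuster 1 164/193 = 85.0%, the junior adjuster 351/389 = 90.2% → the junior adjuster
Overall: Adjuster 1 229/484 = 47.3%, the junior adjuster 413/571 = 72.3% → the junior adjuster
The junior adjuster wins overall and in every claim group — no reversal.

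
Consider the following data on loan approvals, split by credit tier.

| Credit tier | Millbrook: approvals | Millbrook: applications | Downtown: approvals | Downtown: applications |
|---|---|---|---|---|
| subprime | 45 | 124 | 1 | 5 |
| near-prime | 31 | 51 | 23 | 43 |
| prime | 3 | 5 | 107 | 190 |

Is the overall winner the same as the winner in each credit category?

No

Subprime: Millbrook 45/124 = 36.3%, Downtown 1/5 = 20.0% → Millbrook
Near-prime: Millbrook 31/51 = 60.8%, Downtown 23/43 = 53.5% → Millbrook
Prime: Millbrook 3/5 = 60.0%, Downtown 107/190 = 56.3% → Millbrook
Overall: Millbrook 79/180 = 43.9%, Downtown 131/238 = 55.0% → Downtown
Millbrook wins each credit group but Downtown wins overall — the comparison reverses. Millbrook's applications skew toward subprime, which has a lower base rate.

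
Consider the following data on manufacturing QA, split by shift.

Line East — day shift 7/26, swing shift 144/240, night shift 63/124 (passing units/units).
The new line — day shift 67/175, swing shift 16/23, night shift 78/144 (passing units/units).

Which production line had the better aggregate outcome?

Line East

Day shift: Line East 7/26 = 26.9%, the new line 67/175 = 38.3% → the new line
Swing shift: Line East 144/240 = 60.0%, the new line 16/23 = 69.6% → the new line
Night shift: Line East 63/124 = 50.8%, the new line 78/144 = 54.2% → the new line
Overall: Line East 214/390 = 54.9%, the new line 161/342 = 47.1% → Line East
(The new line wins every shift group but Line East wins overall — the new line's units skew toward the low-rate day shift group.)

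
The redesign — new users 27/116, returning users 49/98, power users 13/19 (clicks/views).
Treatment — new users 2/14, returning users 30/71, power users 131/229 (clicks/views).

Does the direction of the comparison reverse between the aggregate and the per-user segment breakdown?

Yes

New users: the redesign 27/116 = 23.3%, Treatment 2/14 = 14.3% → the redesign
Returning users: the redesign 49/98 = 50.0%, Treatment 30/71 = 42.3% → the redesign
Power users: the redesign 13/19 = 68.4%, Treatment 131/229 = 57.2% → the redesign
Overall: the redesign 89/233 = 38.2%, Treatment 163/314 = 51.9% → Treatment
The redesign wins each user group but Treatment wins overall — the comparison reverses. The redesign's views skew toward new users, which has a lower base rate.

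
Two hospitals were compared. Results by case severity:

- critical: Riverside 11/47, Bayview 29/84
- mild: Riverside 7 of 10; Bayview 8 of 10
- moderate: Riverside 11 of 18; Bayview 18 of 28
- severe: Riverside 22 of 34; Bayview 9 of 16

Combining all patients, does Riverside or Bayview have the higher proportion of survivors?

Riverside

Critical: Riverside 11/47 = 23.4%, Bayview 29/84 = 34.5% → Bayview
Mild: Riverside 7/10 = 70.0%, Bayview 8/10 = 80.0% → Bayview
Moderate: Riverside 11/18 = 61.1%, Bayview 18/28 = 64.3% → Bayview
Severe: Riverside 22/34 = 64.7%, Bayview 9/16 = 56.2% → Riverside
Overall: Riverside 51/109 = 46.8%, Bayview 64/138 = 46.4% → Riverside
(Neither sweeps every case group, but Riverside has the higher pooled rate.)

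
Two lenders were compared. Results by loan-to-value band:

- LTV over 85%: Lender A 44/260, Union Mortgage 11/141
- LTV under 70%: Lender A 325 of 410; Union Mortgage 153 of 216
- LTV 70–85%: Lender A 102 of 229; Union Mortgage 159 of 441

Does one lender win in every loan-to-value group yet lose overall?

No

LTV over 85%: Lender A 44/260 = 16.9%, Union Mortgage 11/141 = 7.8% → Lender A
LTV under 70%: Lender A 325/410 = 79.3%, Union Mortgage 153/216 = 70.8% → Lender A
LTV 70–85%: Lender A 102/229 = 44.5%, Union Mortgage 159/441 = 36.1% → Lender A
Overall: Lender A 471/899 = 52.4%, Union Mortgage 323/798 = 40.5% → Lender A
Lender A wins overall and in every loan-to-value group — no reversal.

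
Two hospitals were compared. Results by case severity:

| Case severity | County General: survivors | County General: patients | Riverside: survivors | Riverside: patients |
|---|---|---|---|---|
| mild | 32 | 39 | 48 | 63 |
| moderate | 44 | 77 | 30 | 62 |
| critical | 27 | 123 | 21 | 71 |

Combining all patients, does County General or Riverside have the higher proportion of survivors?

Mild: County General 32/39 = 82.1%, Riverside 48/63 = 76.2% → County General
Moderate: County General 44/77 = 57.1%, Riverside 30/62 = 48.4% → County General
Critical: County General 27/123 = 22.0%, Riverside 21/71 = 29.6% → Riverside
Overall: County General 103/239 = 43.1%, Riverside 99/196 = 50.5% → Riverside
(Neither sweeps every case group, but Riverside has the higher pooled rate.)

Riverside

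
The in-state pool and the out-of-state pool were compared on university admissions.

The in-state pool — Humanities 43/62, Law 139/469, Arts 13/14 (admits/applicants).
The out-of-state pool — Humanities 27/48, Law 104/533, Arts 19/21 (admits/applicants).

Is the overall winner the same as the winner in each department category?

Yes

Humanities: the in-state pool 43/62 = 69.4%, the out-of-state pool 27/48 = 56.2% → the in-state pool
Law: the in-state pool 139/469 = 29.6%, the out-of-state pool 104/533 = 19.5% → the in-state pool
Arts: the in-state pool 13/14 = 92.9%, the out-of-state pool 19/21 = 90.5% → the in-state pool
Overall: the in-state pool 195/545 = 35.8%, the out-of-state pool 150/602 = 24.9% → the in-state pool
The in-state pool wins overall and in every department group — no reversal.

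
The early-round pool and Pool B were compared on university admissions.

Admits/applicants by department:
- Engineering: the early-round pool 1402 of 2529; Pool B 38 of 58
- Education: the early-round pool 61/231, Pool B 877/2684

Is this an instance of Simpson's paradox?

Engineering: the early-round pool 1402/2529 = 55.4%, Pool B 38/58 = 65.5% → Pool B
Education: the early-round pool 61/231 = 26.4%, Pool B 877/2684 = 32.7% → Pool B
Overall: the early-round pool 1463/2760 = 53.0%, Pool B 915/2742 = 33.4% → the early-round pool
Pool B wins each department group but the early-round pool wins overall — the comparison reverses. Pool B's applicants skew toward Education, which has a lower base rate.

Yes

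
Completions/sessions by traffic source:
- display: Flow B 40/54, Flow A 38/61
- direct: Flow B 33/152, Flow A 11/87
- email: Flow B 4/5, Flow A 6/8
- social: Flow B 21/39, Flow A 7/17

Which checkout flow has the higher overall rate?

Flow B

Display: Flow B 40/54 = 74.1%, Flow A 38/61 = 62.3% → Flow B
Direct: Flow B 33/152 = 21.7%, Flow A 11/87 = 12.6% → Flow B
Email: Flow B 4/5 = 80.0%, Flow A 6/8 = 75.0% → Flow B
Social: Flow B 21/39 = 53.8%, Flow A 7/17 = 41.2% → Flow B
Overall: Flow B 98/250 = 39.2%, Flow A 62/173 = 35.8% → Flow B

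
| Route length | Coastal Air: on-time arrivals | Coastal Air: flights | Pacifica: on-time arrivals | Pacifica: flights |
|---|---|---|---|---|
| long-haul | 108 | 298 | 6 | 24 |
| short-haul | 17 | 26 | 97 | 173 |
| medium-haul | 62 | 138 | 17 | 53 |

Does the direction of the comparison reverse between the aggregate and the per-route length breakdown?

Yes

Long-haul: Coastal Air 108/298 = 36.2%, Pacifica 6/24 = 25.0% → Coastal Air
Short-haul: Coastal Air 17/26 = 65.4%, Pacifica 97/173 = 56.1% → Coastal Air
Medium-haul: Coastal Air 62/138 = 44.9%, Pacifica 17/53 = 32.1% → Coastal Air
Overall: Coastal Air 187/462 = 40.5%, Pacifica 120/250 = 48.0% → Pacifica
Coastal Air wins each route group but Pacifica wins overall — the comparison reverses. Coastal Air's flights skew toward long-haul, which has a lower base rate.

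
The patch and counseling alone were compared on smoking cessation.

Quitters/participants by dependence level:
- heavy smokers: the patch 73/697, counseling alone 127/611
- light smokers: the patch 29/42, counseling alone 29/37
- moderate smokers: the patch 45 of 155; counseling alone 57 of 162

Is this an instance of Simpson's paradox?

Heavy smokers: the patch 73/697 = 10.5%, counseling alone 127/611 = 20.8% → counseling alone
Light smokers: the patch 29/42 = 69.0%, counseling alone 29/37 = 78.4% → counseling alone
Moderate smokers: the patch 45/155 = 29.0%, counseling alone 57/162 = 35.2% → counseling alone
Overall: the patch 147/894 = 16.4%, counseling alone 213/810 = 26.3% → counseling alone
Counseling alone wins overall and in every dependence group — no reversal.

No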